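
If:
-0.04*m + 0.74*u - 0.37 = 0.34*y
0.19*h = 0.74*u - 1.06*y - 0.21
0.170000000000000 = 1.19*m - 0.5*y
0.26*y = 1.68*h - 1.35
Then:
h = 0.81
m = 0.15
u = 0.52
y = 0.02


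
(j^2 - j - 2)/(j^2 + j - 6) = (j + 1)/(j + 3)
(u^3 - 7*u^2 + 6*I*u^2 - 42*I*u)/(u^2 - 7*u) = u + 6*I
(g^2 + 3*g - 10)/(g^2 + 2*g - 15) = (g - 2)/(g - 3)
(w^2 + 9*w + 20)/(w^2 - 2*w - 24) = (w + 5)/(w - 6)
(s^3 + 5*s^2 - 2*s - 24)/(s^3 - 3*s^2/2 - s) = 2*(s^2 + 7*s + 12)/(s*(2*s + 1))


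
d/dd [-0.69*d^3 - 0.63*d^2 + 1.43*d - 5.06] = -2.07*d^2 - 1.26*d + 1.43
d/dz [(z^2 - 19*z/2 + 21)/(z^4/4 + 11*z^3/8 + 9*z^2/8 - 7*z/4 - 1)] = 4*(-8*z^5 + 92*z^4 + 82*z^3 - 1243*z^2 - 788*z + 740)/(4*z^8 + 44*z^7 + 157*z^6 + 142*z^5 - 259*z^4 - 428*z^3 + 52*z^2 + 224*z + 64)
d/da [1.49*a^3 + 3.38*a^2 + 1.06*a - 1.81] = 4.47*a^2 + 6.76*a + 1.06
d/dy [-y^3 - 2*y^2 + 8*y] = -3*y^2 - 4*y + 8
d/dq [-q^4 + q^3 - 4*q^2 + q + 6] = -4*q^3 + 3*q^2 - 8*q + 1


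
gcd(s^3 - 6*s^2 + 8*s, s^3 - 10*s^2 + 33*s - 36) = s - 4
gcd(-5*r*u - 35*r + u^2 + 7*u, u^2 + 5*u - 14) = u + 7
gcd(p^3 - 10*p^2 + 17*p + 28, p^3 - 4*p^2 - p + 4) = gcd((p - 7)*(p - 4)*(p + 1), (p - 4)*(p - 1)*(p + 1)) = p^2 - 3*p - 4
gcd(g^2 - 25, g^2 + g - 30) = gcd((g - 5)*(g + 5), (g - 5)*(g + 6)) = g - 5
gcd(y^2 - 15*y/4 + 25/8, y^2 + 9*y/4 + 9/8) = 1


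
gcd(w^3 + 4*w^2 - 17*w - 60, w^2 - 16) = w - 4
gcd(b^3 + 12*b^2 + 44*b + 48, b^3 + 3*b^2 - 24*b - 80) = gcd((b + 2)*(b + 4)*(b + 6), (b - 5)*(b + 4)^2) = b + 4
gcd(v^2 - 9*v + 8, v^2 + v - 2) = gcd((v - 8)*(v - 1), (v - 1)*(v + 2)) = v - 1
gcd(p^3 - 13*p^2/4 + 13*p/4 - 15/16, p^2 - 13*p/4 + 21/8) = p - 3/2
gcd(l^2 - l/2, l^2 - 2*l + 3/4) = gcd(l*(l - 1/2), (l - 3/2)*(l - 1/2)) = l - 1/2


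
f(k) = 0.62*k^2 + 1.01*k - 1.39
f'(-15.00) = -17.59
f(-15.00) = 122.96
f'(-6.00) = -6.43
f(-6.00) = 14.87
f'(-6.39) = -6.91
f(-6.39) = 17.47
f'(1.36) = 2.70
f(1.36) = 1.13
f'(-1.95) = -1.41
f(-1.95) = -1.00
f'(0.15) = 1.20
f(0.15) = -1.22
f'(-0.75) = 0.08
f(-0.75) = -1.80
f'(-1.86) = -1.30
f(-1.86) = -1.12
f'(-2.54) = -2.14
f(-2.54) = 0.04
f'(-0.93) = -0.14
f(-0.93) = -1.79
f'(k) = 1.24*k + 1.01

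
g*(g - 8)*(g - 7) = g^3 - 15*g^2 + 56*g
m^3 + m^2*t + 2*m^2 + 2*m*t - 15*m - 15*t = (m - 3)*(m + 5)*(m + t)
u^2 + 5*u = u*(u + 5)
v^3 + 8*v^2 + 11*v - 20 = (v - 1)*(v + 4)*(v + 5)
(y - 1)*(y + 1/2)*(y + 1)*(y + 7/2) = y^4 + 4*y^3 + 3*y^2/4 - 4*y - 7/4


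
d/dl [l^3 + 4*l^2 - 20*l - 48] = 3*l^2 + 8*l - 20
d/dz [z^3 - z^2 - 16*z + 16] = 3*z^2 - 2*z - 16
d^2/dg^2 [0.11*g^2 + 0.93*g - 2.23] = 0.220000000000000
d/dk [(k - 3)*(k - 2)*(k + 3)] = 3*k^2 - 4*k - 9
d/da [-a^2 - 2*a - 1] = -2*a - 2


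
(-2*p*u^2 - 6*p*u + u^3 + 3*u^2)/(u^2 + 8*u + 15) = u*(-2*p + u)/(u + 5)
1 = 1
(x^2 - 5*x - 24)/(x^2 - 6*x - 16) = (x + 3)/(x + 2)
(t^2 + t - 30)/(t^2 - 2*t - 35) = (-t^2 - t + 30)/(-t^2 + 2*t + 35)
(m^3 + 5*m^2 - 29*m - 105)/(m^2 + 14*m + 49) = (m^2 - 2*m - 15)/(m + 7)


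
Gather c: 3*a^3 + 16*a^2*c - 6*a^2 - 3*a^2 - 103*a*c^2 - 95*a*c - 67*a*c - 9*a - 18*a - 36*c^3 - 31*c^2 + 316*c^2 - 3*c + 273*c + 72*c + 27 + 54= 3*a^3 - 9*a^2 - 27*a - 36*c^3 + c^2*(285 - 103*a) + c*(16*a^2 - 162*a + 342) + 81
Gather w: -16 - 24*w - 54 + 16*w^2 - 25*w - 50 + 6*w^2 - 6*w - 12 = 22*w^2 - 55*w - 132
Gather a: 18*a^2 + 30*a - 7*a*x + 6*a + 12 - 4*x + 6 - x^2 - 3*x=18*a^2 + a*(36 - 7*x) - x^2 - 7*x + 18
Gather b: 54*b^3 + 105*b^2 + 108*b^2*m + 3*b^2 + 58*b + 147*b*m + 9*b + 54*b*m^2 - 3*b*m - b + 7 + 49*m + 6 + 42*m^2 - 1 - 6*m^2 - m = 54*b^3 + b^2*(108*m + 108) + b*(54*m^2 + 144*m + 66) + 36*m^2 + 48*m + 12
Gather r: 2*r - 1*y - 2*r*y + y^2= r*(2 - 2*y) + y^2 - y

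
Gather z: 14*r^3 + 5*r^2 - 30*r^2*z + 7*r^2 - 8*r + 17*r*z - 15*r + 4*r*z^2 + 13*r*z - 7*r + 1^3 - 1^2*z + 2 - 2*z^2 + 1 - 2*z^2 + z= 14*r^3 + 12*r^2 - 30*r + z^2*(4*r - 4) + z*(-30*r^2 + 30*r) + 4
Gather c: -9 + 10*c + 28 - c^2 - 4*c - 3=-c^2 + 6*c + 16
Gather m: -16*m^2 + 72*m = -16*m^2 + 72*m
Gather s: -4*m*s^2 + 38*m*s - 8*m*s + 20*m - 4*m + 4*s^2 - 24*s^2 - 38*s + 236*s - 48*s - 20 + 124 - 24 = 16*m + s^2*(-4*m - 20) + s*(30*m + 150) + 80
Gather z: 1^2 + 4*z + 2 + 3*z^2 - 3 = 3*z^2 + 4*z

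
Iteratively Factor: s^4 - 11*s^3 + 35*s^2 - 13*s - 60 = (s - 3)*(s^3 - 8*s^2 + 11*s + 20) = (s - 3)*(s + 1)*(s^2 - 9*s + 20) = (s - 5)*(s - 3)*(s + 1)*(s - 4)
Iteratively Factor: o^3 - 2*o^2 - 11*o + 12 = (o - 4)*(o^2 + 2*o - 3) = (o - 4)*(o - 1)*(o + 3)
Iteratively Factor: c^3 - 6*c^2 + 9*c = (c - 3)*(c^2 - 3*c) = (c - 3)^2*(c)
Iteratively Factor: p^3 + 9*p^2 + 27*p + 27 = (p + 3)*(p^2 + 6*p + 9) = (p + 3)^2*(p + 3)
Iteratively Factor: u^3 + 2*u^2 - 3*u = (u + 3)*(u^2 - u) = (u - 1)*(u + 3)*(u)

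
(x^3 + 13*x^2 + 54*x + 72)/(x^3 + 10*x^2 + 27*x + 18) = (x + 4)/(x + 1)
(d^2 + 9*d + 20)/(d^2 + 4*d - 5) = (d + 4)/(d - 1)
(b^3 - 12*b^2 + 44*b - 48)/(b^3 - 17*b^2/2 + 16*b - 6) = 2*(b - 4)/(2*b - 1)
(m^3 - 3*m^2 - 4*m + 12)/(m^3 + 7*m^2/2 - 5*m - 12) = 2*(m^2 - m - 6)/(2*m^2 + 11*m + 12)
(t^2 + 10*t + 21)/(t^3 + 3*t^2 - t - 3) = (t + 7)/(t^2 - 1)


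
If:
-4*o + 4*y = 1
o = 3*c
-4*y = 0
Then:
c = -1/12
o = -1/4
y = 0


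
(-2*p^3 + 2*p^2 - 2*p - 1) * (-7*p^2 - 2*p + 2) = 14*p^5 - 10*p^4 + 6*p^3 + 15*p^2 - 2*p - 2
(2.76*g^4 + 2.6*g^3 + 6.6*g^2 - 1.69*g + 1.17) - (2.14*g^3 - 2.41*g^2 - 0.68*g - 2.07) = 2.76*g^4 + 0.46*g^3 + 9.01*g^2 - 1.01*g + 3.24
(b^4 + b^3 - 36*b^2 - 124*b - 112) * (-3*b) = -3*b^5 - 3*b^4 + 108*b^3 + 372*b^2 + 336*b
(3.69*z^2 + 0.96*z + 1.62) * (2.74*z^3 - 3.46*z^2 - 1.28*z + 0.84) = 10.1106*z^5 - 10.137*z^4 - 3.606*z^3 - 3.7344*z^2 - 1.2672*z + 1.3608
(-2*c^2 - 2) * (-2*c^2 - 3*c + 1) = 4*c^4 + 6*c^3 + 2*c^2 + 6*c - 2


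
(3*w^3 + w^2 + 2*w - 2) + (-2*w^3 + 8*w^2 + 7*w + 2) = w^3 + 9*w^2 + 9*w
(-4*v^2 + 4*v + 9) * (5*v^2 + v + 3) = -20*v^4 + 16*v^3 + 37*v^2 + 21*v + 27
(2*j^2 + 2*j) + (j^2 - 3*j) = 3*j^2 - j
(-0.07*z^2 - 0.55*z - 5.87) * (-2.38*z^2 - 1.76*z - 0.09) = 0.1666*z^4 + 1.4322*z^3 + 14.9449*z^2 + 10.3807*z + 0.5283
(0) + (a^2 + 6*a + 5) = a^2 + 6*a + 5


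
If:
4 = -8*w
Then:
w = -1/2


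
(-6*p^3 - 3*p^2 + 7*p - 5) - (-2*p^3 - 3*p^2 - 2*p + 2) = -4*p^3 + 9*p - 7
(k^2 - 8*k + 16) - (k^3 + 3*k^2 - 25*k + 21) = -k^3 - 2*k^2 + 17*k - 5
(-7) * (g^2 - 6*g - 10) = -7*g^2 + 42*g + 70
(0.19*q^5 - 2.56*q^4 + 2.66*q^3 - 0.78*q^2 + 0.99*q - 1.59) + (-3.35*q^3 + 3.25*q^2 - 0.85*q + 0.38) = 0.19*q^5 - 2.56*q^4 - 0.69*q^3 + 2.47*q^2 + 0.14*q - 1.21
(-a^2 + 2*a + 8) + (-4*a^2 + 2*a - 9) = -5*a^2 + 4*a - 1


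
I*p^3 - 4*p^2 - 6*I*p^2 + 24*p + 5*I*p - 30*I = (p - 6)*(p + 5*I)*(I*p + 1)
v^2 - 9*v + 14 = (v - 7)*(v - 2)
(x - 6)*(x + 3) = x^2 - 3*x - 18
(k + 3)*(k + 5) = k^2 + 8*k + 15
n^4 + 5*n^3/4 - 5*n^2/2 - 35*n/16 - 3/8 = (n - 3/2)*(n + 1/4)*(n + 1/2)*(n + 2)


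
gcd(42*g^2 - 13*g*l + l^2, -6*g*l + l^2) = 6*g - l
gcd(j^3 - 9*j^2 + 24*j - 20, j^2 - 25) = j - 5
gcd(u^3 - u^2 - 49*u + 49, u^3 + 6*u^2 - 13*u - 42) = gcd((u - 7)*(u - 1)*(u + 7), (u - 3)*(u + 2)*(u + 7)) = u + 7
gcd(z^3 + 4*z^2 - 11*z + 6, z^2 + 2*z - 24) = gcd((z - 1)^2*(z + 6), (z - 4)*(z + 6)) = z + 6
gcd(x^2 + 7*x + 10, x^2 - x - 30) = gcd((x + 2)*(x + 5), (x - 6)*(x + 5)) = x + 5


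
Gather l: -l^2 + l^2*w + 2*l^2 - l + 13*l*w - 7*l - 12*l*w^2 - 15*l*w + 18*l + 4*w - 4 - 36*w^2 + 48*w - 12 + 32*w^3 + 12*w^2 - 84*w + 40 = l^2*(w + 1) + l*(-12*w^2 - 2*w + 10) + 32*w^3 - 24*w^2 - 32*w + 24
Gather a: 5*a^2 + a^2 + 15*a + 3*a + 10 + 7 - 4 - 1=6*a^2 + 18*a + 12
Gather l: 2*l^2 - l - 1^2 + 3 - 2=2*l^2 - l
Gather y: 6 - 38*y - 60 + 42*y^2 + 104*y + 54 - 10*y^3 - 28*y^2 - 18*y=-10*y^3 + 14*y^2 + 48*y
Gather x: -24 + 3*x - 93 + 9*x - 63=12*x - 180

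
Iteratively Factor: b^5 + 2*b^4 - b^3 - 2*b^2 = (b + 2)*(b^4 - b^2) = b*(b + 2)*(b^3 - b) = b^2*(b + 2)*(b^2 - 1) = b^2*(b + 1)*(b + 2)*(b - 1)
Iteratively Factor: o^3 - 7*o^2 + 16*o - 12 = (o - 2)*(o^2 - 5*o + 6) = (o - 3)*(o - 2)*(o - 2)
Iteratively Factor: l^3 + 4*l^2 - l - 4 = (l + 4)*(l^2 - 1) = (l - 1)*(l + 4)*(l + 1)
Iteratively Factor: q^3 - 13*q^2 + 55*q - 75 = (q - 3)*(q^2 - 10*q + 25) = (q - 5)*(q - 3)*(q - 5)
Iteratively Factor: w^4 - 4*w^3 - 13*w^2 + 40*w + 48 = (w - 4)*(w^3 - 13*w - 12) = (w - 4)*(w + 1)*(w^2 - w - 12) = (w - 4)^2*(w + 1)*(w + 3)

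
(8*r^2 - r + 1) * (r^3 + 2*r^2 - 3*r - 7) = 8*r^5 + 15*r^4 - 25*r^3 - 51*r^2 + 4*r - 7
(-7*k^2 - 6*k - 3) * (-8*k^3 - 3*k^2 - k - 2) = 56*k^5 + 69*k^4 + 49*k^3 + 29*k^2 + 15*k + 6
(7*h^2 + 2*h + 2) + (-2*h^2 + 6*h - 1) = 5*h^2 + 8*h + 1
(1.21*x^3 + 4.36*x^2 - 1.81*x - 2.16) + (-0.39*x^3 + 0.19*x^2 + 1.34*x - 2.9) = 0.82*x^3 + 4.55*x^2 - 0.47*x - 5.06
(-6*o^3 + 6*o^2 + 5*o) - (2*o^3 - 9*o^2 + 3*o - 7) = -8*o^3 + 15*o^2 + 2*o + 7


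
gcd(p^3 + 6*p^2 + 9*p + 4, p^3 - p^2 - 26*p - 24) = p^2 + 5*p + 4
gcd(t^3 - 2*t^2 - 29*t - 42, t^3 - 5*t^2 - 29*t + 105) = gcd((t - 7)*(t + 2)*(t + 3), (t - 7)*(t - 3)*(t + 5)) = t - 7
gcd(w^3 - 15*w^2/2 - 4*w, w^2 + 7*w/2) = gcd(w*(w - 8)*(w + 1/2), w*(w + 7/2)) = w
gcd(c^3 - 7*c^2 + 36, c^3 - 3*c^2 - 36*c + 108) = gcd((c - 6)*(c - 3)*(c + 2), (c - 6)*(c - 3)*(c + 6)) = c^2 - 9*c + 18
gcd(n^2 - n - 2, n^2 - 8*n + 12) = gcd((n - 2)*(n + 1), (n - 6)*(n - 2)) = n - 2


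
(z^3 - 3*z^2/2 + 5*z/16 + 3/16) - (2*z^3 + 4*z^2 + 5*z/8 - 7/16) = -z^3 - 11*z^2/2 - 5*z/16 + 5/8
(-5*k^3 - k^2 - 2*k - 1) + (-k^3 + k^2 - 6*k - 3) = -6*k^3 - 8*k - 4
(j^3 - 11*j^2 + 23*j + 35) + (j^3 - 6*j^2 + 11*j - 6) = 2*j^3 - 17*j^2 + 34*j + 29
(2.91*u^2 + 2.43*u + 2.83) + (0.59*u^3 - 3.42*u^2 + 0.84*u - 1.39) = 0.59*u^3 - 0.51*u^2 + 3.27*u + 1.44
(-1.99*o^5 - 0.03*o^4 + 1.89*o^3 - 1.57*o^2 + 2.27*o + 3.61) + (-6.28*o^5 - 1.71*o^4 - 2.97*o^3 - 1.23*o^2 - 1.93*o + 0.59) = -8.27*o^5 - 1.74*o^4 - 1.08*o^3 - 2.8*o^2 + 0.34*o + 4.2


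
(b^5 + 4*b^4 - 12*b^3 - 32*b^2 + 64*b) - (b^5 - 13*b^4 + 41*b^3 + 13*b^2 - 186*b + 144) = 17*b^4 - 53*b^3 - 45*b^2 + 250*b - 144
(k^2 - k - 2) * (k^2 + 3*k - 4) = k^4 + 2*k^3 - 9*k^2 - 2*k + 8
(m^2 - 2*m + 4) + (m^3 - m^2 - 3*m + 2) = m^3 - 5*m + 6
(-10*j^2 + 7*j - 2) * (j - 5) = -10*j^3 + 57*j^2 - 37*j + 10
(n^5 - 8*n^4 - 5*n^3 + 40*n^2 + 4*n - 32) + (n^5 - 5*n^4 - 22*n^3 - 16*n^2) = 2*n^5 - 13*n^4 - 27*n^3 + 24*n^2 + 4*n - 32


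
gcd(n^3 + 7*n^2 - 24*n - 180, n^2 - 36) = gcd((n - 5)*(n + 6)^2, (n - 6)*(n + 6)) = n + 6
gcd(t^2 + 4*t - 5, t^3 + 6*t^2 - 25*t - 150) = t + 5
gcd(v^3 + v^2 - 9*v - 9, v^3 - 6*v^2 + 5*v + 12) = v^2 - 2*v - 3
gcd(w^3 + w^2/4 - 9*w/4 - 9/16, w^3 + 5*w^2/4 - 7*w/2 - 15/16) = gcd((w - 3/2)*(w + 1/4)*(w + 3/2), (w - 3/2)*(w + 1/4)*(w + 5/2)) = w^2 - 5*w/4 - 3/8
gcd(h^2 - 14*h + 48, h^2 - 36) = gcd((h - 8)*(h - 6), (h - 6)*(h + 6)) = h - 6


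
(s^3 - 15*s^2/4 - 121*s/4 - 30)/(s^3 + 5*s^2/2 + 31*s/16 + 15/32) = 8*(s^2 - 5*s - 24)/(8*s^2 + 10*s + 3)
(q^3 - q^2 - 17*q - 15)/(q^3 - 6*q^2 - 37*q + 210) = (q^2 + 4*q + 3)/(q^2 - q - 42)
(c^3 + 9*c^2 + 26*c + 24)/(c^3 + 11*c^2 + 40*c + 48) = (c + 2)/(c + 4)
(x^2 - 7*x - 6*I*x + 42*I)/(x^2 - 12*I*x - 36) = (x - 7)/(x - 6*I)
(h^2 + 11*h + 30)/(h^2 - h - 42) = (h + 5)/(h - 7)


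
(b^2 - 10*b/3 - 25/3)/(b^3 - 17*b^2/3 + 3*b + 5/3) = (3*b + 5)/(3*b^2 - 2*b - 1)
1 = 1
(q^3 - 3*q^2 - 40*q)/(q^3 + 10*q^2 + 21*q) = (q^2 - 3*q - 40)/(q^2 + 10*q + 21)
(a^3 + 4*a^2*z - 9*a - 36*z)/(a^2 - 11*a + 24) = (a^2 + 4*a*z + 3*a + 12*z)/(a - 8)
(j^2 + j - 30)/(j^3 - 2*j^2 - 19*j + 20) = (j + 6)/(j^2 + 3*j - 4)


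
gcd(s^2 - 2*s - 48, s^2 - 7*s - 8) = s - 8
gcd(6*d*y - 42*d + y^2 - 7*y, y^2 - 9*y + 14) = y - 7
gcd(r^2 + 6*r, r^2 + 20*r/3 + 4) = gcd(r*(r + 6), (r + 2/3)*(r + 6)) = r + 6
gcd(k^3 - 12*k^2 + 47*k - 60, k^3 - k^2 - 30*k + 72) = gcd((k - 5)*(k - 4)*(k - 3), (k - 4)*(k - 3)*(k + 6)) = k^2 - 7*k + 12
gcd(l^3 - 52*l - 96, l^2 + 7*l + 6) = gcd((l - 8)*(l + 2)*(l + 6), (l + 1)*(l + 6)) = l + 6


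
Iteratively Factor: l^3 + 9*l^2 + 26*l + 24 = (l + 2)*(l^2 + 7*l + 12) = (l + 2)*(l + 4)*(l + 3)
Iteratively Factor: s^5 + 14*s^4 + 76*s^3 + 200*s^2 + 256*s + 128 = (s + 2)*(s^4 + 12*s^3 + 52*s^2 + 96*s + 64) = (s + 2)*(s + 4)*(s^3 + 8*s^2 + 20*s + 16) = (s + 2)*(s + 4)^2*(s^2 + 4*s + 4) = (s + 2)^2*(s + 4)^2*(s + 2)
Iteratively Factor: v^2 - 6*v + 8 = (v - 4)*(v - 2)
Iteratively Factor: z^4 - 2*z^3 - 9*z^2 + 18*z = (z - 3)*(z^3 + z^2 - 6*z) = z*(z - 3)*(z^2 + z - 6) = z*(z - 3)*(z - 2)*(z + 3)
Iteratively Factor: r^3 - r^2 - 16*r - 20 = (r - 5)*(r^2 + 4*r + 4) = (r - 5)*(r + 2)*(r + 2)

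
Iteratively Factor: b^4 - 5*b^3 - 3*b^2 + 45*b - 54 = (b - 3)*(b^3 - 2*b^2 - 9*b + 18) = (b - 3)^2*(b^2 + b - 6) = (b - 3)^2*(b + 3)*(b - 2)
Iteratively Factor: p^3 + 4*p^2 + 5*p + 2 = (p + 2)*(p^2 + 2*p + 1) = (p + 1)*(p + 2)*(p + 1)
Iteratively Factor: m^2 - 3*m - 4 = (m + 1)*(m - 4)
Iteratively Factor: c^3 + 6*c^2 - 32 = (c - 2)*(c^2 + 8*c + 16) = (c - 2)*(c + 4)*(c + 4)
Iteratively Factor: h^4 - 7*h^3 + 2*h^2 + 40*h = (h)*(h^3 - 7*h^2 + 2*h + 40) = h*(h + 2)*(h^2 - 9*h + 20) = h*(h - 5)*(h + 2)*(h - 4)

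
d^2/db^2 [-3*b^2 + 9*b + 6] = -6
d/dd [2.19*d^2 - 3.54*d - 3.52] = 4.38*d - 3.54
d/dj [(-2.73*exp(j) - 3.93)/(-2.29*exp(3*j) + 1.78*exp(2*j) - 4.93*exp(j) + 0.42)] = (-12.5034*exp(3*j) - 22.1397*exp(2*j) + 13.9908*exp(j) - 20.5215)*exp(j)/(5.2441*exp(6*j) - 8.1524*exp(5*j) + 25.7478*exp(4*j) - 19.4744*exp(3*j) + 25.8001*exp(2*j) - 4.1412*exp(j) + 0.1764)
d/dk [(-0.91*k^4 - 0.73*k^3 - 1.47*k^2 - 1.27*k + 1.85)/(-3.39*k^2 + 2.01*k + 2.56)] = (6.1698*k^5 - 3.0126*k^4 - 12.253*k^3 - 12.8664*k^2 + 5.0166*k - 6.9697)/(11.4921*k^4 - 13.6278*k^3 - 13.3167*k^2 + 10.2912*k + 6.5536)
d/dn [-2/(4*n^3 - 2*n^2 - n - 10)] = 2*(12*n^2 - 4*n - 1)/(-4*n^3 + 2*n^2 + n + 10)^2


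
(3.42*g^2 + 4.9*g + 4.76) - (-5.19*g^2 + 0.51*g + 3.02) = 8.61*g^2 + 4.39*g + 1.74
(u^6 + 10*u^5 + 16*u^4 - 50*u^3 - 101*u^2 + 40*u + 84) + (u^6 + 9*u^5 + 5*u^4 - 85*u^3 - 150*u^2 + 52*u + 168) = 2*u^6 + 19*u^5 + 21*u^4 - 135*u^3 - 251*u^2 + 92*u + 252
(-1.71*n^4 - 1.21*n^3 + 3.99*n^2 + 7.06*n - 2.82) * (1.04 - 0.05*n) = 0.0855*n^5 - 1.7179*n^4 - 1.4579*n^3 + 3.7966*n^2 + 7.4834*n - 2.9328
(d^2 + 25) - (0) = d^2 + 25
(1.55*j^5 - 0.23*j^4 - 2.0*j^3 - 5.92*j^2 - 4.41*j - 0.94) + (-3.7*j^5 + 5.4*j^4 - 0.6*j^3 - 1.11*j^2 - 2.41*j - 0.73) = -2.15*j^5 + 5.17*j^4 - 2.6*j^3 - 7.03*j^2 - 6.82*j - 1.67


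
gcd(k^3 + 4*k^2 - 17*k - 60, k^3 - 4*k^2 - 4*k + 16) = k - 4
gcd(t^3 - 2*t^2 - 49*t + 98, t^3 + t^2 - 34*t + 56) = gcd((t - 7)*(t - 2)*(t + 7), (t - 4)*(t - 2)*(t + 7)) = t^2 + 5*t - 14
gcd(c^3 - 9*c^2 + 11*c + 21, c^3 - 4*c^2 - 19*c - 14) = c^2 - 6*c - 7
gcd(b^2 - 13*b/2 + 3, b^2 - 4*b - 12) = b - 6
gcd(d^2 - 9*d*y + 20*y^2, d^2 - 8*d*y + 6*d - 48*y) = 1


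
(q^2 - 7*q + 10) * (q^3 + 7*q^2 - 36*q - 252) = q^5 - 75*q^3 + 70*q^2 + 1404*q - 2520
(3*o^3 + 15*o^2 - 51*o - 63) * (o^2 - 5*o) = 3*o^5 - 126*o^3 + 192*o^2 + 315*o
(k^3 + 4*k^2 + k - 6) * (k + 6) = k^4 + 10*k^3 + 25*k^2 - 36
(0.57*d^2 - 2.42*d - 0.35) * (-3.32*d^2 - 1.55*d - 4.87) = -1.8924*d^4 + 7.1509*d^3 + 2.1371*d^2 + 12.3279*d + 1.7045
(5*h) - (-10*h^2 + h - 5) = 10*h^2 + 4*h + 5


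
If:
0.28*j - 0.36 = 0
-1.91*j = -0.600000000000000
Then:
No Solution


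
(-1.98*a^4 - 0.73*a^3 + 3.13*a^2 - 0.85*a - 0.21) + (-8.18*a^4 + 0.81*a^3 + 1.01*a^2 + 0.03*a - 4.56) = -10.16*a^4 + 0.0800000000000001*a^3 + 4.14*a^2 - 0.82*a - 4.77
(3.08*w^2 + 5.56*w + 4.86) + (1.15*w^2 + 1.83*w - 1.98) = 4.23*w^2 + 7.39*w + 2.88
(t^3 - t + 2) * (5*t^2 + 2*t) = 5*t^5 + 2*t^4 - 5*t^3 + 8*t^2 + 4*t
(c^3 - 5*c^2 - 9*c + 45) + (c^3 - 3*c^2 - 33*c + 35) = 2*c^3 - 8*c^2 - 42*c + 80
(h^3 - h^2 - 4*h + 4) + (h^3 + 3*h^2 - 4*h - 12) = 2*h^3 + 2*h^2 - 8*h - 8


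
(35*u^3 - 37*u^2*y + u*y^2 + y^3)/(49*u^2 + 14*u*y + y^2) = (5*u^2 - 6*u*y + y^2)/(7*u + y)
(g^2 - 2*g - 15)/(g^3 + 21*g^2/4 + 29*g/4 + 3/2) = 4*(g - 5)/(4*g^2 + 9*g + 2)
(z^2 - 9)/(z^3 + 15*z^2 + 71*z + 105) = (z - 3)/(z^2 + 12*z + 35)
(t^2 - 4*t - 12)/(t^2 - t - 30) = (t + 2)/(t + 5)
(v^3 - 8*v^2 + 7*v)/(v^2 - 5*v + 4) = v*(v - 7)/(v - 4)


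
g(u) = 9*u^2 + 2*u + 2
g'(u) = 18*u + 2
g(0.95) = 12.02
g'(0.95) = 19.10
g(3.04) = 91.25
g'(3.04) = 56.72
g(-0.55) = 3.62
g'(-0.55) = -7.90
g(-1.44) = 17.78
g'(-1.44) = -23.92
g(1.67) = 30.44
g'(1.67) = 32.06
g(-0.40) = 2.64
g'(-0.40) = -5.20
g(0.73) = 8.26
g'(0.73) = 15.14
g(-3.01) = 77.52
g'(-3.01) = -52.18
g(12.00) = 1322.00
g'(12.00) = 218.00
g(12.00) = 1322.00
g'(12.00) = 218.00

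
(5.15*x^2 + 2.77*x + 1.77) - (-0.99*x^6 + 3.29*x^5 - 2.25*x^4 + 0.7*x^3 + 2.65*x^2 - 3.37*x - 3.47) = 0.99*x^6 - 3.29*x^5 + 2.25*x^4 - 0.7*x^3 + 2.5*x^2 + 6.14*x + 5.24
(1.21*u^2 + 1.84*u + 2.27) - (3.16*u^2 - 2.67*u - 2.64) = -1.95*u^2 + 4.51*u + 4.91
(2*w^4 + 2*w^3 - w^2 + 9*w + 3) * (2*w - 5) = 4*w^5 - 6*w^4 - 12*w^3 + 23*w^2 - 39*w - 15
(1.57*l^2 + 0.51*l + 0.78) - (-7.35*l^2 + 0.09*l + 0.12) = 8.92*l^2 + 0.42*l + 0.66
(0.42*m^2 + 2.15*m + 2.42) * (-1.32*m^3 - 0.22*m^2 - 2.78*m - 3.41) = -0.5544*m^5 - 2.9304*m^4 - 4.835*m^3 - 7.9416*m^2 - 14.0591*m - 8.2522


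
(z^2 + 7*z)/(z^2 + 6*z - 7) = z/(z - 1)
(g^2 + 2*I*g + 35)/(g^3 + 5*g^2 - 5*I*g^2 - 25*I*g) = (g + 7*I)/(g*(g + 5))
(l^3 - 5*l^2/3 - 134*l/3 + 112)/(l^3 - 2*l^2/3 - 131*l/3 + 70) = (3*l - 8)/(3*l - 5)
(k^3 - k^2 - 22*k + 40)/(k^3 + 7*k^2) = (k^3 - k^2 - 22*k + 40)/(k^2*(k + 7))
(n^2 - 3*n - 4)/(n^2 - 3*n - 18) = (-n^2 + 3*n + 4)/(-n^2 + 3*n + 18)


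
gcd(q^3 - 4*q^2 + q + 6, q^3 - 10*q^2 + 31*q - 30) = q^2 - 5*q + 6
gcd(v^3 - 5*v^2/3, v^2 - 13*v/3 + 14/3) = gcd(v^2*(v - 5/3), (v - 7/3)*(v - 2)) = 1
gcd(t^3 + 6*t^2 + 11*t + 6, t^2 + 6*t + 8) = t + 2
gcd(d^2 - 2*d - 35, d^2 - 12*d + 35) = d - 7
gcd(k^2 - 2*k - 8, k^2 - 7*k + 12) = k - 4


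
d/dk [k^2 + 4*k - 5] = 2*k + 4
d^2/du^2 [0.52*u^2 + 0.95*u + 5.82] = 1.04000000000000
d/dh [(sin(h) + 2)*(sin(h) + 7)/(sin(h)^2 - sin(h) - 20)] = 2*(-34*sin(h) + 5*cos(h)^2 - 88)*cos(h)/((sin(h) - 5)^2*(sin(h) + 4)^2)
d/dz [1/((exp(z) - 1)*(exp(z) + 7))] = 2*(-exp(z) - 3)*exp(z)/(exp(4*z) + 12*exp(3*z) + 22*exp(2*z) - 84*exp(z) + 49)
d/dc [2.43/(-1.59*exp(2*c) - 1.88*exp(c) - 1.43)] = (7.7274*exp(c) + 4.5684)*exp(c)/(1.59*exp(2*c) + 1.88*exp(c) + 1.43)^2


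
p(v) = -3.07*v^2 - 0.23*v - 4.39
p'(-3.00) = 18.19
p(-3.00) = -31.33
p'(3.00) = -18.65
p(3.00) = -32.71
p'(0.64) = -4.16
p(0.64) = -5.79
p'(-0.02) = -0.11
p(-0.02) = -4.39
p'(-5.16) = 31.45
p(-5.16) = -84.94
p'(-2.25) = 13.58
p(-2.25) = -19.41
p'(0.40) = -2.69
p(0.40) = -4.97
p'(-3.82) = 23.22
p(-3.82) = -48.31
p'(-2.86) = 17.33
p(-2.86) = -28.84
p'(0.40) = -2.69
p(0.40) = -4.97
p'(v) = -6.14*v - 0.23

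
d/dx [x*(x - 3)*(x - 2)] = 3*x^2 - 10*x + 6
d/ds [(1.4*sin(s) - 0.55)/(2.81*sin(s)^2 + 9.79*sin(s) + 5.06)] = (-3.934*sin(s)^2 + 3.091*sin(s) + 12.4685)*cos(s)/(7.8961*sin(s)^4 + 55.0198*sin(s)^3 + 124.2813*sin(s)^2 + 99.0748*sin(s) + 25.6036)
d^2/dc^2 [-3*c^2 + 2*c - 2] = -6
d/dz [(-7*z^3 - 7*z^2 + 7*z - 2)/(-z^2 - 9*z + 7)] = (7*z^4 + 126*z^3 - 77*z^2 - 102*z + 31)/(z^4 + 18*z^3 + 67*z^2 - 126*z + 49)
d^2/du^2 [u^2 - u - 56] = 2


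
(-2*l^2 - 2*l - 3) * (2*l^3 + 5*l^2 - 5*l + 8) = -4*l^5 - 14*l^4 - 6*l^3 - 21*l^2 - l - 24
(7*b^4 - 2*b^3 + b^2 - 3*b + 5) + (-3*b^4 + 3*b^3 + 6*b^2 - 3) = 4*b^4 + b^3 + 7*b^2 - 3*b + 2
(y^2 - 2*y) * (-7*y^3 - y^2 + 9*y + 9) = -7*y^5 + 13*y^4 + 11*y^3 - 9*y^2 - 18*y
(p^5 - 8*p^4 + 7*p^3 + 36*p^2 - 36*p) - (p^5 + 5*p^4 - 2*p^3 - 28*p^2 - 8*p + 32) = -13*p^4 + 9*p^3 + 64*p^2 - 28*p - 32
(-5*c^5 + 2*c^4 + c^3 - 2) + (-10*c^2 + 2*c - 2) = -5*c^5 + 2*c^4 + c^3 - 10*c^2 + 2*c - 4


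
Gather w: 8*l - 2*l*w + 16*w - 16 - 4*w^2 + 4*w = 8*l - 4*w^2 + w*(20 - 2*l) - 16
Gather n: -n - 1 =-n - 1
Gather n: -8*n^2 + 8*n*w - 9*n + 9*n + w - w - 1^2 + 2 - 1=-8*n^2 + 8*n*w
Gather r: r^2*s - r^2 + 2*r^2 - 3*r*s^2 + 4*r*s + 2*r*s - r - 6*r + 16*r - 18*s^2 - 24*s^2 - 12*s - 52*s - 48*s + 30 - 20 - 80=r^2*(s + 1) + r*(-3*s^2 + 6*s + 9) - 42*s^2 - 112*s - 70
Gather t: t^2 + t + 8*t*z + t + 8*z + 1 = t^2 + t*(8*z + 2) + 8*z + 1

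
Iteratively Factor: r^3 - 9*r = (r + 3)*(r^2 - 3*r) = r*(r + 3)*(r - 3)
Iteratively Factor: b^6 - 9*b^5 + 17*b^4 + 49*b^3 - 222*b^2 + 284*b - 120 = (b - 2)*(b^5 - 7*b^4 + 3*b^3 + 55*b^2 - 112*b + 60) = (b - 2)^2*(b^4 - 5*b^3 - 7*b^2 + 41*b - 30) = (b - 2)^2*(b - 1)*(b^3 - 4*b^2 - 11*b + 30) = (b - 2)^2*(b - 1)*(b + 3)*(b^2 - 7*b + 10) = (b - 5)*(b - 2)^2*(b - 1)*(b + 3)*(b - 2)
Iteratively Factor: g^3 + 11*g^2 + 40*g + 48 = (g + 3)*(g^2 + 8*g + 16) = (g + 3)*(g + 4)*(g + 4)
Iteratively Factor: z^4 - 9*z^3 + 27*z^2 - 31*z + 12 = (z - 4)*(z^3 - 5*z^2 + 7*z - 3) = (z - 4)*(z - 1)*(z^2 - 4*z + 3) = (z - 4)*(z - 1)^2*(z - 3)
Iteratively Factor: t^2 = (t)*(t)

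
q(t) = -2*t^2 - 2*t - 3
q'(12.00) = -50.00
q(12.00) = -315.00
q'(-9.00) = 34.00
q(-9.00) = -147.00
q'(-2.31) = 7.24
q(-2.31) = -9.05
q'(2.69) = -12.76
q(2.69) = -22.85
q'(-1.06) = 2.24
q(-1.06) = -3.13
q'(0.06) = -2.24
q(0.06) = -3.13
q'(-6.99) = 25.96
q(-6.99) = -86.74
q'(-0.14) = -1.44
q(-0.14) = -2.76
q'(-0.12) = -1.52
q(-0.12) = -2.79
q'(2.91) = -13.64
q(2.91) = -25.76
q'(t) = -4*t - 2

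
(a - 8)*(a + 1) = a^2 - 7*a - 8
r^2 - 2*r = r*(r - 2)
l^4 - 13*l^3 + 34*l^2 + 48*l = l*(l - 8)*(l - 6)*(l + 1)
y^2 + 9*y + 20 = (y + 4)*(y + 5)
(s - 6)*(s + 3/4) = s^2 - 21*s/4 - 9/2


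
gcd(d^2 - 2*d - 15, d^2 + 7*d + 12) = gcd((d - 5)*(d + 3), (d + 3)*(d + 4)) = d + 3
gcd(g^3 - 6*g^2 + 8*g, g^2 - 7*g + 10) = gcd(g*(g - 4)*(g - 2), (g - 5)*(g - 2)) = g - 2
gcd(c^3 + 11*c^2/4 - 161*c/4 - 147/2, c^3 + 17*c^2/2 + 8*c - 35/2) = c + 7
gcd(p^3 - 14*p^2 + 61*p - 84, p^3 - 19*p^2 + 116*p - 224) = p^2 - 11*p + 28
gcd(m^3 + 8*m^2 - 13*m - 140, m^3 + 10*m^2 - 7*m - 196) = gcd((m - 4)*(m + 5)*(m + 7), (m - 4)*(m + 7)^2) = m^2 + 3*m - 28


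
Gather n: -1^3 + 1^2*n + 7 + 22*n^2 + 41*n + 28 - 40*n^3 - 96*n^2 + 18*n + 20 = -40*n^3 - 74*n^2 + 60*n + 54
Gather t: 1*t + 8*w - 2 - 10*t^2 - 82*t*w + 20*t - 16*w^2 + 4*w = -10*t^2 + t*(21 - 82*w) - 16*w^2 + 12*w - 2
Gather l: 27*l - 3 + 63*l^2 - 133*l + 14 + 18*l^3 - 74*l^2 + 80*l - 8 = 18*l^3 - 11*l^2 - 26*l + 3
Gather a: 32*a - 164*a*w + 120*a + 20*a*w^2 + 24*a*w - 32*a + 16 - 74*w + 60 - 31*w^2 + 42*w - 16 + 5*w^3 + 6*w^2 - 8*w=a*(20*w^2 - 140*w + 120) + 5*w^3 - 25*w^2 - 40*w + 60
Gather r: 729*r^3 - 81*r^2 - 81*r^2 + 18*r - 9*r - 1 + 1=729*r^3 - 162*r^2 + 9*r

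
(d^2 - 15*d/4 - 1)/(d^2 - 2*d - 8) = (d + 1/4)/(d + 2)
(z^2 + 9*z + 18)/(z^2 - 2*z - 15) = (z + 6)/(z - 5)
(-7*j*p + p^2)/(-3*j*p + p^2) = (7*j - p)/(3*j - p)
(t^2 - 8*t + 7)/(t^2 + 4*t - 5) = (t - 7)/(t + 5)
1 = 1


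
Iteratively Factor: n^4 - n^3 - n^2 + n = (n)*(n^3 - n^2 - n + 1) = n*(n - 1)*(n^2 - 1) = n*(n - 1)^2*(n + 1)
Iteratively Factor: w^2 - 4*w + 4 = (w - 2)*(w - 2)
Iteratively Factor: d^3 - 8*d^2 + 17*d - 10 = (d - 1)*(d^2 - 7*d + 10) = (d - 5)*(d - 1)*(d - 2)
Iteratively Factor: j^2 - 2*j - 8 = (j + 2)*(j - 4)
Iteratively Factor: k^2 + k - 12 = (k - 3)*(k + 4)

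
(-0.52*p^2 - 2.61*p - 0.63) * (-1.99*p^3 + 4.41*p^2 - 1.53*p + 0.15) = 1.0348*p^5 + 2.9007*p^4 - 9.4608*p^3 + 1.137*p^2 + 0.5724*p - 0.0945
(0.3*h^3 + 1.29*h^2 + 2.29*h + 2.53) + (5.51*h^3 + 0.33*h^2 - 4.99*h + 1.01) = 5.81*h^3 + 1.62*h^2 - 2.7*h + 3.54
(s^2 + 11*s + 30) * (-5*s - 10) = -5*s^3 - 65*s^2 - 260*s - 300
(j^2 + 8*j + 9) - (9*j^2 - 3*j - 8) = -8*j^2 + 11*j + 17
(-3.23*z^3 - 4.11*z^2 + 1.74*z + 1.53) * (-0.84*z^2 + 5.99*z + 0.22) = 2.7132*z^5 - 15.8953*z^4 - 26.7911*z^3 + 8.2332*z^2 + 9.5475*z + 0.3366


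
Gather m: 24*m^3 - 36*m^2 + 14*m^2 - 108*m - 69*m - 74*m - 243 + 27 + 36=24*m^3 - 22*m^2 - 251*m - 180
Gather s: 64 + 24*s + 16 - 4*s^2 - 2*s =-4*s^2 + 22*s + 80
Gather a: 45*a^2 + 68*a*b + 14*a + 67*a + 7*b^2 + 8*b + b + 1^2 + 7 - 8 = 45*a^2 + a*(68*b + 81) + 7*b^2 + 9*b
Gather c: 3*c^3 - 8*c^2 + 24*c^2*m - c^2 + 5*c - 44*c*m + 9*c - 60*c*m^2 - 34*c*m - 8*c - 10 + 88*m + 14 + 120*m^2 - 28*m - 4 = 3*c^3 + c^2*(24*m - 9) + c*(-60*m^2 - 78*m + 6) + 120*m^2 + 60*m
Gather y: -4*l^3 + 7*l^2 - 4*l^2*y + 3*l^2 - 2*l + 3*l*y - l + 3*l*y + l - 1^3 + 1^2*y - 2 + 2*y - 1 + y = -4*l^3 + 10*l^2 - 2*l + y*(-4*l^2 + 6*l + 4) - 4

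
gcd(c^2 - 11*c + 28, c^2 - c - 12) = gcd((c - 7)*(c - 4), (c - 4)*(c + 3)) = c - 4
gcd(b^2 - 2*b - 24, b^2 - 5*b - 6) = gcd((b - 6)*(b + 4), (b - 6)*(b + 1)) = b - 6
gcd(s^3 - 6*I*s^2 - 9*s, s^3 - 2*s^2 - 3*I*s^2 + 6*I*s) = s^2 - 3*I*s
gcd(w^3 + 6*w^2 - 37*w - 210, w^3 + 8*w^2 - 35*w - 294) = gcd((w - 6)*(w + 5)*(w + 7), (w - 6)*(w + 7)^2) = w^2 + w - 42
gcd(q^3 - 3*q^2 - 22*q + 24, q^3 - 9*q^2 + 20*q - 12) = q^2 - 7*q + 6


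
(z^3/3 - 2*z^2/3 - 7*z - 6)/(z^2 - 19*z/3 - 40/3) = (-z^3 + 2*z^2 + 21*z + 18)/(-3*z^2 + 19*z + 40)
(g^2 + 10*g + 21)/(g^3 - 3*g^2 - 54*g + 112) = (g + 3)/(g^2 - 10*g + 16)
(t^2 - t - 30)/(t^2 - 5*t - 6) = (t + 5)/(t + 1)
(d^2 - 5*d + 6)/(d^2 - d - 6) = (d - 2)/(d + 2)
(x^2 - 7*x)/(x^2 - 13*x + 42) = x/(x - 6)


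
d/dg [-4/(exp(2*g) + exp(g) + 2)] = (8*exp(g) + 4)*exp(g)/(exp(2*g) + exp(g) + 2)^2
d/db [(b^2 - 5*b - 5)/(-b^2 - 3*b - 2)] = (-8*b^2 - 14*b - 5)/(b^4 + 6*b^3 + 13*b^2 + 12*b + 4)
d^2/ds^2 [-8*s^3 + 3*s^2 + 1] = 6 - 48*s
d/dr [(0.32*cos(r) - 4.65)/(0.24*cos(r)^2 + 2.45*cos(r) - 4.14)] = (0.0768*cos(r)^2 - 2.232*cos(r) - 10.0677)*sin(r)/(0.0576*cos(r)^4 + 1.176*cos(r)^3 + 4.0153*cos(r)^2 - 20.286*cos(r) + 17.1396)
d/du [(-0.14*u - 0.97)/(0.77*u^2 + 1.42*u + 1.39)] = (0.1078*u^2 + 1.4938*u + 1.1828)/(0.5929*u^4 + 2.1868*u^3 + 4.157*u^2 + 3.9476*u + 1.9321)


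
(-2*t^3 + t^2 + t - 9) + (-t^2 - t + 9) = -2*t^3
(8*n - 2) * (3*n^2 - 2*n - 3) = 24*n^3 - 22*n^2 - 20*n + 6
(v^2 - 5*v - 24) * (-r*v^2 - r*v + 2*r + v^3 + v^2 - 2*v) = -r*v^4 + 4*r*v^3 + 31*r*v^2 + 14*r*v - 48*r + v^5 - 4*v^4 - 31*v^3 - 14*v^2 + 48*v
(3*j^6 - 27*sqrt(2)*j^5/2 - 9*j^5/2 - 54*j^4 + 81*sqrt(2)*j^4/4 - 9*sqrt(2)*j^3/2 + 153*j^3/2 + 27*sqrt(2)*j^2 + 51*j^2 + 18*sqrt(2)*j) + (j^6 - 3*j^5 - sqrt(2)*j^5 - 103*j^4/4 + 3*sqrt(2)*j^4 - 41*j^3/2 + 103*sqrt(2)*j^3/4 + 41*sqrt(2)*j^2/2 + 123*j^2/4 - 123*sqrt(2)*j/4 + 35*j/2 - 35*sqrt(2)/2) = 4*j^6 - 29*sqrt(2)*j^5/2 - 15*j^5/2 - 319*j^4/4 + 93*sqrt(2)*j^4/4 + 85*sqrt(2)*j^3/4 + 56*j^3 + 95*sqrt(2)*j^2/2 + 327*j^2/4 - 51*sqrt(2)*j/4 + 35*j/2 - 35*sqrt(2)/2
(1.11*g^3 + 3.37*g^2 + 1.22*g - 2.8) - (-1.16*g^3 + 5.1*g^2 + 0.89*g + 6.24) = 2.27*g^3 - 1.73*g^2 + 0.33*g - 9.04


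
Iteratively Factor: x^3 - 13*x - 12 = (x + 3)*(x^2 - 3*x - 4) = (x - 4)*(x + 3)*(x + 1)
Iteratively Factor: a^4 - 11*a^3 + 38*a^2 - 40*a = (a)*(a^3 - 11*a^2 + 38*a - 40) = a*(a - 5)*(a^2 - 6*a + 8) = a*(a - 5)*(a - 4)*(a - 2)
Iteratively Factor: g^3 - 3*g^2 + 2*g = (g - 1)*(g^2 - 2*g) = g*(g - 1)*(g - 2)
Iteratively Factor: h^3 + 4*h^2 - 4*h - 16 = (h + 4)*(h^2 - 4) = (h + 2)*(h + 4)*(h - 2)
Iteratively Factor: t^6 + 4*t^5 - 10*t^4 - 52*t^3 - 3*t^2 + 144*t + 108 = (t + 2)*(t^5 + 2*t^4 - 14*t^3 - 24*t^2 + 45*t + 54) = (t + 2)*(t + 3)*(t^4 - t^3 - 11*t^2 + 9*t + 18) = (t - 3)*(t + 2)*(t + 3)*(t^3 + 2*t^2 - 5*t - 6) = (t - 3)*(t + 2)*(t + 3)^2*(t^2 - t - 2) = (t - 3)*(t - 2)*(t + 2)*(t + 3)^2*(t + 1)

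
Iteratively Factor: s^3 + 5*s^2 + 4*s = (s + 4)*(s^2 + s) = s*(s + 4)*(s + 1)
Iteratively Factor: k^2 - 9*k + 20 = (k - 5)*(k - 4)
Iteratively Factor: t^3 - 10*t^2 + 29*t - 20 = (t - 4)*(t^2 - 6*t + 5) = (t - 5)*(t - 4)*(t - 1)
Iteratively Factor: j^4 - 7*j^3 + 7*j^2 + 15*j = (j - 5)*(j^3 - 2*j^2 - 3*j) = (j - 5)*(j + 1)*(j^2 - 3*j) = j*(j - 5)*(j + 1)*(j - 3)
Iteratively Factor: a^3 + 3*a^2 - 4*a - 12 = (a + 3)*(a^2 - 4) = (a + 2)*(a + 3)*(a - 2)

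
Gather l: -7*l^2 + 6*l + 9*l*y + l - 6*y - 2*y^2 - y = -7*l^2 + l*(9*y + 7) - 2*y^2 - 7*y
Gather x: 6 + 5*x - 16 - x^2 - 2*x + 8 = -x^2 + 3*x - 2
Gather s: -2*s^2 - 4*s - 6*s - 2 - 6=-2*s^2 - 10*s - 8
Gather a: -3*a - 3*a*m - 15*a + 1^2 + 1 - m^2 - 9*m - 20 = a*(-3*m - 18) - m^2 - 9*m - 18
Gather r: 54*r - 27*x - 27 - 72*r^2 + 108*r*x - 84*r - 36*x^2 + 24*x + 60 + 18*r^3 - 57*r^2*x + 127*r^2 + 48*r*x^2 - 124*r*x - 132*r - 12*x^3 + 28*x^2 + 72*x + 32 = 18*r^3 + r^2*(55 - 57*x) + r*(48*x^2 - 16*x - 162) - 12*x^3 - 8*x^2 + 69*x + 65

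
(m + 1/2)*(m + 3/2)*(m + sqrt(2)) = m^3 + sqrt(2)*m^2 + 2*m^2 + 3*m/4 + 2*sqrt(2)*m + 3*sqrt(2)/4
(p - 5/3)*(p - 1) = p^2 - 8*p/3 + 5/3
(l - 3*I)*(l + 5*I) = l^2 + 2*I*l + 15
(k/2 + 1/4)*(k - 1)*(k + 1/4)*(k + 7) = k^4/2 + 27*k^3/8 - 19*k^2/16 - 9*k/4 - 7/16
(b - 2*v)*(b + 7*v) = b^2 + 5*b*v - 14*v^2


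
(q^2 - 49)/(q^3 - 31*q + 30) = (q^2 - 49)/(q^3 - 31*q + 30)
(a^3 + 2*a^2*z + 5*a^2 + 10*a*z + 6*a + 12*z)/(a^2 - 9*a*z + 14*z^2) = (a^3 + 2*a^2*z + 5*a^2 + 10*a*z + 6*a + 12*z)/(a^2 - 9*a*z + 14*z^2)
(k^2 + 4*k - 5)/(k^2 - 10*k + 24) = (k^2 + 4*k - 5)/(k^2 - 10*k + 24)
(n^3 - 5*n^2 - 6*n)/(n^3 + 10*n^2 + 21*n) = (n^2 - 5*n - 6)/(n^2 + 10*n + 21)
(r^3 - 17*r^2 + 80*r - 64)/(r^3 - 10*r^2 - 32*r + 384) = (r - 1)/(r + 6)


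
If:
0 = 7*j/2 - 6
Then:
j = 12/7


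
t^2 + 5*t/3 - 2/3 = (t - 1/3)*(t + 2)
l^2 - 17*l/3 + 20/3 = (l - 4)*(l - 5/3)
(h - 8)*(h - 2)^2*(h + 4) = h^4 - 8*h^3 - 12*h^2 + 112*h - 128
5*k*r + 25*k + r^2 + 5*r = (5*k + r)*(r + 5)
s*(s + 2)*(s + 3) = s^3 + 5*s^2 + 6*s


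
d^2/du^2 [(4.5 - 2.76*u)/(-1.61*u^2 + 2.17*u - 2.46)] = ((26.4684 - 26.6616*u)*(1.61*u^2 - 2.17*u + 2.46) + (2.76*u - 4.5)*(3.22*u - 2.17)*(6.44*u - 4.34))/(1.61*u^2 - 2.17*u + 2.46)^3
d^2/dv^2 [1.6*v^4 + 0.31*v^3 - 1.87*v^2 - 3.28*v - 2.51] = 19.2*v^2 + 1.86*v - 3.74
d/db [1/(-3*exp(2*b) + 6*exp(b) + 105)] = 2*(exp(b) - 1)*exp(b)/(3*(-exp(2*b) + 2*exp(b) + 35)^2)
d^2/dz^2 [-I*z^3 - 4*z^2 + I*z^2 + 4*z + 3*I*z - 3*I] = -6*I*z - 8 + 2*I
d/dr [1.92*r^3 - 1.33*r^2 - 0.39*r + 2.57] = 5.76*r^2 - 2.66*r - 0.39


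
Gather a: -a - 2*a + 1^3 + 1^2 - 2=-3*a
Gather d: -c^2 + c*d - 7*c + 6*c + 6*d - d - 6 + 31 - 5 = -c^2 - c + d*(c + 5) + 20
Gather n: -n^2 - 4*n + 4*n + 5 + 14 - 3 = 16 - n^2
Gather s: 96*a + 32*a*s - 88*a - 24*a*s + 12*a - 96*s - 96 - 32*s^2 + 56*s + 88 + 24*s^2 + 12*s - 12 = 20*a - 8*s^2 + s*(8*a - 28) - 20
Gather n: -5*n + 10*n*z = n*(10*z - 5)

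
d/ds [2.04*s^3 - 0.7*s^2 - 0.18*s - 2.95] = 6.12*s^2 - 1.4*s - 0.18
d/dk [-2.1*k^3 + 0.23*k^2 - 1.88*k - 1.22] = -6.3*k^2 + 0.46*k - 1.88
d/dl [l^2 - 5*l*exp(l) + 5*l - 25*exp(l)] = -5*l*exp(l) + 2*l - 30*exp(l) + 5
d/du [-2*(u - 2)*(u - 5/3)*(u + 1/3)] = -6*u^2 + 40*u/3 - 38/9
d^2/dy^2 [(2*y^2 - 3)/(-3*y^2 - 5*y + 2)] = 10*(6*y^3 + 9*y^2 + 27*y + 17)/(27*y^6 + 135*y^5 + 171*y^4 - 55*y^3 - 114*y^2 + 60*y - 8)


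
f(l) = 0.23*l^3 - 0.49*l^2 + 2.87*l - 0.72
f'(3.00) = 6.14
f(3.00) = 9.69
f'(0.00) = 2.87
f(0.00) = -0.72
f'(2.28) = 4.22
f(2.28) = 6.00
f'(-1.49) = 5.86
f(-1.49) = -6.84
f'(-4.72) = 22.87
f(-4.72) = -49.37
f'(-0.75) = 3.99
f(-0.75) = -3.25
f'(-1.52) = 5.95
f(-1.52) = -7.02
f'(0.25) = 2.67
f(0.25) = -0.03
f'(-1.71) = 6.56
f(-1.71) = -8.21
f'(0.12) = 2.76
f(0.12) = -0.38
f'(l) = 0.69*l^2 - 0.98*l + 2.87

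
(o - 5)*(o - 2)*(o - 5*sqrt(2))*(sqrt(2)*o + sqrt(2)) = sqrt(2)*o^4 - 10*o^3 - 6*sqrt(2)*o^3 + 3*sqrt(2)*o^2 + 60*o^2 - 30*o + 10*sqrt(2)*o - 100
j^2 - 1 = (j - 1)*(j + 1)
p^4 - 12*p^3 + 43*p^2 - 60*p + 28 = (p - 7)*(p - 2)^2*(p - 1)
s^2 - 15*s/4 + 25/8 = (s - 5/2)*(s - 5/4)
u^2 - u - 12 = (u - 4)*(u + 3)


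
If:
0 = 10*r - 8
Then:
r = 4/5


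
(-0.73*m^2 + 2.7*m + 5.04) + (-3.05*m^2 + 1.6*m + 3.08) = -3.78*m^2 + 4.3*m + 8.12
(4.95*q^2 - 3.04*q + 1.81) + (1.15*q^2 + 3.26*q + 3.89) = 6.1*q^2 + 0.22*q + 5.7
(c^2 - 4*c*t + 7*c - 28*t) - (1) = c^2 - 4*c*t + 7*c - 28*t - 1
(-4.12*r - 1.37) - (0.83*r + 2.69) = -4.95*r - 4.06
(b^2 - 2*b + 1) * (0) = 0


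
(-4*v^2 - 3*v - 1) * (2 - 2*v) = 8*v^3 - 2*v^2 - 4*v - 2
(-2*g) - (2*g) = -4*g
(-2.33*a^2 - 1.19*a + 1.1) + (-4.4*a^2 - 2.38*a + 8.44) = -6.73*a^2 - 3.57*a + 9.54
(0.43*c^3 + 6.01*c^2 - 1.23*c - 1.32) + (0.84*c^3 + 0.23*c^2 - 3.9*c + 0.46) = 1.27*c^3 + 6.24*c^2 - 5.13*c - 0.86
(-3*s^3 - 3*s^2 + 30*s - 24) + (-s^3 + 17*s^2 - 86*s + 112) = -4*s^3 + 14*s^2 - 56*s + 88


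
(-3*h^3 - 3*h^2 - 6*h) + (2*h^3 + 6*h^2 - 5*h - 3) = -h^3 + 3*h^2 - 11*h - 3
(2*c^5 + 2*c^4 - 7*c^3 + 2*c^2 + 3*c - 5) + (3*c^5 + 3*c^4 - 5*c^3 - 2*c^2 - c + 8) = 5*c^5 + 5*c^4 - 12*c^3 + 2*c + 3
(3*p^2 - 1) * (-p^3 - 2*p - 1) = -3*p^5 - 5*p^3 - 3*p^2 + 2*p + 1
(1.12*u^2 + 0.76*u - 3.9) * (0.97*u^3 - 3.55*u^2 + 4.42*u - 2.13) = 1.0864*u^5 - 3.2388*u^4 - 1.5306*u^3 + 14.8186*u^2 - 18.8568*u + 8.307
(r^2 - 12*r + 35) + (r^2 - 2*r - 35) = 2*r^2 - 14*r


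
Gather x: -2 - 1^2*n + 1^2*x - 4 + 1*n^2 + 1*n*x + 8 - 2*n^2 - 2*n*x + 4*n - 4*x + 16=-n^2 + 3*n + x*(-n - 3) + 18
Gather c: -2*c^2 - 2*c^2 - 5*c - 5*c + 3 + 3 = -4*c^2 - 10*c + 6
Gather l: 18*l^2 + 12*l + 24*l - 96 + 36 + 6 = 18*l^2 + 36*l - 54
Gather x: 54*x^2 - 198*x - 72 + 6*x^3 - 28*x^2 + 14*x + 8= 6*x^3 + 26*x^2 - 184*x - 64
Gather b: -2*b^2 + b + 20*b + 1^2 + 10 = -2*b^2 + 21*b + 11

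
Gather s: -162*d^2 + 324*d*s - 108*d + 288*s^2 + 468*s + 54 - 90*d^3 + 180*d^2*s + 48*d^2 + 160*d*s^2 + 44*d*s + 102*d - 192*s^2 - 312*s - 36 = -90*d^3 - 114*d^2 - 6*d + s^2*(160*d + 96) + s*(180*d^2 + 368*d + 156) + 18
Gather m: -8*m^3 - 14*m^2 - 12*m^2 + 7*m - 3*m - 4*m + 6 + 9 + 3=-8*m^3 - 26*m^2 + 18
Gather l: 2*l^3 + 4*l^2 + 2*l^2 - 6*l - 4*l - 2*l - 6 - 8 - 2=2*l^3 + 6*l^2 - 12*l - 16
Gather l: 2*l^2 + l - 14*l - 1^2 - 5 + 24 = 2*l^2 - 13*l + 18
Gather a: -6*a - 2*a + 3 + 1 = 4 - 8*a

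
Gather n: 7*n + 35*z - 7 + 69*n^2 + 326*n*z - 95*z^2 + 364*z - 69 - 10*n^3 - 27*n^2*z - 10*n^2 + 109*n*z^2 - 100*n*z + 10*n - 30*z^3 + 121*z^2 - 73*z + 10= -10*n^3 + n^2*(59 - 27*z) + n*(109*z^2 + 226*z + 17) - 30*z^3 + 26*z^2 + 326*z - 66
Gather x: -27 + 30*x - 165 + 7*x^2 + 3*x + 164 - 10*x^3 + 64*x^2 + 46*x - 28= -10*x^3 + 71*x^2 + 79*x - 56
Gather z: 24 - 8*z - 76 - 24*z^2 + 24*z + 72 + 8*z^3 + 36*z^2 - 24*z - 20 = 8*z^3 + 12*z^2 - 8*z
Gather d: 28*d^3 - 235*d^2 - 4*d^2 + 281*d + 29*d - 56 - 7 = 28*d^3 - 239*d^2 + 310*d - 63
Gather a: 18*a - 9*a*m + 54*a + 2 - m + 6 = a*(72 - 9*m) - m + 8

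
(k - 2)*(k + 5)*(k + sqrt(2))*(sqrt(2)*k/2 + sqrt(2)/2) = sqrt(2)*k^4/2 + k^3 + 2*sqrt(2)*k^3 - 7*sqrt(2)*k^2/2 + 4*k^2 - 5*sqrt(2)*k - 7*k - 10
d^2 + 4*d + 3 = (d + 1)*(d + 3)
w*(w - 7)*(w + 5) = w^3 - 2*w^2 - 35*w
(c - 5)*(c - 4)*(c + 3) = c^3 - 6*c^2 - 7*c + 60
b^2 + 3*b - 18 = (b - 3)*(b + 6)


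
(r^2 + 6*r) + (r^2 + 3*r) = 2*r^2 + 9*r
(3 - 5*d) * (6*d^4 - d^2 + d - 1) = -30*d^5 + 18*d^4 + 5*d^3 - 8*d^2 + 8*d - 3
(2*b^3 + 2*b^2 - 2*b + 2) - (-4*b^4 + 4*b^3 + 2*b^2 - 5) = 4*b^4 - 2*b^3 - 2*b + 7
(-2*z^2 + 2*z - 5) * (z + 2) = -2*z^3 - 2*z^2 - z - 10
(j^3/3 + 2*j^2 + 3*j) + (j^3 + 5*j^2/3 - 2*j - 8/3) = 4*j^3/3 + 11*j^2/3 + j - 8/3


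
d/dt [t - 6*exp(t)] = 1 - 6*exp(t)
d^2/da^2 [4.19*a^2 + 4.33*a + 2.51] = 8.38000000000000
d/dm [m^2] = 2*m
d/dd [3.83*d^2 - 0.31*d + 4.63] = 7.66*d - 0.31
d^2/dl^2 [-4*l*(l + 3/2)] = -8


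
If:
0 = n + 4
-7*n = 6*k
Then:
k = 14/3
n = -4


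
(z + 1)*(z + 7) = z^2 + 8*z + 7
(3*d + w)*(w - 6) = 3*d*w - 18*d + w^2 - 6*w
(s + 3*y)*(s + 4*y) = s^2 + 7*s*y + 12*y^2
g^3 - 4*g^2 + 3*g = g*(g - 3)*(g - 1)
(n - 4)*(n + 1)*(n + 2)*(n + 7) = n^4 + 6*n^3 - 17*n^2 - 78*n - 56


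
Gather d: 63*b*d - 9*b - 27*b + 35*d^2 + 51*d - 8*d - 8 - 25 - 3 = -36*b + 35*d^2 + d*(63*b + 43) - 36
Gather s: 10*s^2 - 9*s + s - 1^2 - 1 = 10*s^2 - 8*s - 2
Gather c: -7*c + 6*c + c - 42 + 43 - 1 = 0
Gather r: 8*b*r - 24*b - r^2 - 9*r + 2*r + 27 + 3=-24*b - r^2 + r*(8*b - 7) + 30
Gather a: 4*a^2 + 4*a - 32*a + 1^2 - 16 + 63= 4*a^2 - 28*a + 48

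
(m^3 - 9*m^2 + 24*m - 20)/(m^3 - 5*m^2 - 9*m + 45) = (m^2 - 4*m + 4)/(m^2 - 9)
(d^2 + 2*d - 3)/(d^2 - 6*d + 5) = (d + 3)/(d - 5)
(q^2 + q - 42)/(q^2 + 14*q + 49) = (q - 6)/(q + 7)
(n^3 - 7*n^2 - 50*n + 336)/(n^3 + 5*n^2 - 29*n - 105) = (n^2 - 14*n + 48)/(n^2 - 2*n - 15)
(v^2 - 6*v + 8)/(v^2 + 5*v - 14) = (v - 4)/(v + 7)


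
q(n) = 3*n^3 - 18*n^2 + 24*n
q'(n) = 9*n^2 - 36*n + 24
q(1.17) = 8.24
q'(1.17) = -5.80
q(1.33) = 7.14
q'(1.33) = -7.96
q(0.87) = 9.23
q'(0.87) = -0.51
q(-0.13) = -3.43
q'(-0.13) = 28.83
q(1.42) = 6.37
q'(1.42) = -8.97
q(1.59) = 4.71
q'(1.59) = -10.49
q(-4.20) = -640.58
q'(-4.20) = 333.96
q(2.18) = -2.14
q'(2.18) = -11.71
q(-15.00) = -14535.00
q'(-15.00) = 2589.00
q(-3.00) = -315.00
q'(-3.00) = 213.00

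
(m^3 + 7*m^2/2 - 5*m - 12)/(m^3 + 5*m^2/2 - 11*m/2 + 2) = (2*m^2 - m - 6)/(2*m^2 - 3*m + 1)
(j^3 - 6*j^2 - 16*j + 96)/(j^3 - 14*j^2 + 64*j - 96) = (j + 4)/(j - 4)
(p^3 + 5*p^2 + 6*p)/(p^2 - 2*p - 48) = p*(p^2 + 5*p + 6)/(p^2 - 2*p - 48)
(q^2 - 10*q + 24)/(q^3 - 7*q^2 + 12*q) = (q - 6)/(q*(q - 3))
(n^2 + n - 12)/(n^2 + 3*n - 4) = (n - 3)/(n - 1)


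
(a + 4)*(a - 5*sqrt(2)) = a^2 - 5*sqrt(2)*a + 4*a - 20*sqrt(2)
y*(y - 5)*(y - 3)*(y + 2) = y^4 - 6*y^3 - y^2 + 30*y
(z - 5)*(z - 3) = z^2 - 8*z + 15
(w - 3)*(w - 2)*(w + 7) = w^3 + 2*w^2 - 29*w + 42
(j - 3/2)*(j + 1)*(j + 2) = j^3 + 3*j^2/2 - 5*j/2 - 3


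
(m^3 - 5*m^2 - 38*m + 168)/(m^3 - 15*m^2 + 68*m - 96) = (m^2 - m - 42)/(m^2 - 11*m + 24)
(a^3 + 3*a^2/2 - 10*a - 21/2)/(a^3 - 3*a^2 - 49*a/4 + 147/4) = 2*(a + 1)/(2*a - 7)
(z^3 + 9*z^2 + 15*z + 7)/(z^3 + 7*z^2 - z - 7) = (z + 1)/(z - 1)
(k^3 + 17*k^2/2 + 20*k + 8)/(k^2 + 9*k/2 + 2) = k + 4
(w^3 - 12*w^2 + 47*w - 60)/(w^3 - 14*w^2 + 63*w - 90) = (w - 4)/(w - 6)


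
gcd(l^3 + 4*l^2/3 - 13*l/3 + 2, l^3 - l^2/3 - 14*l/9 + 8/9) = l^2 - 5*l/3 + 2/3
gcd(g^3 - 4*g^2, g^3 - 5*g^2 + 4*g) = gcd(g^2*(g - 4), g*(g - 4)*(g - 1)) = g^2 - 4*g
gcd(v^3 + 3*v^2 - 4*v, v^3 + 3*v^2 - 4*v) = v^3 + 3*v^2 - 4*v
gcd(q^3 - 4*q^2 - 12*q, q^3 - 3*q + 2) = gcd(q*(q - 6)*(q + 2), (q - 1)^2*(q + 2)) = q + 2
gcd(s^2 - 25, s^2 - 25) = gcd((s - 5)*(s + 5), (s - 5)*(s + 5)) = s^2 - 25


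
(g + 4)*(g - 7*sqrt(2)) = g^2 - 7*sqrt(2)*g + 4*g - 28*sqrt(2)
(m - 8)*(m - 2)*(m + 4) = m^3 - 6*m^2 - 24*m + 64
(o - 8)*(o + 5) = o^2 - 3*o - 40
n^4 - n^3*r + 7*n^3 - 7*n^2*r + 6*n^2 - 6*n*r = n*(n + 1)*(n + 6)*(n - r)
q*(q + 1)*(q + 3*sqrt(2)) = q^3 + q^2 + 3*sqrt(2)*q^2 + 3*sqrt(2)*q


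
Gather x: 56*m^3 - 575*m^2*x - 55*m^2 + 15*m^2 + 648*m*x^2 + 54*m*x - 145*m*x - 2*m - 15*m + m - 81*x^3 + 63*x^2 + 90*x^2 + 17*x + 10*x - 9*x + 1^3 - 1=56*m^3 - 40*m^2 - 16*m - 81*x^3 + x^2*(648*m + 153) + x*(-575*m^2 - 91*m + 18)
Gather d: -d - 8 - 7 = -d - 15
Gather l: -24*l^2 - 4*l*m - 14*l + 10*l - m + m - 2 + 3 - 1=-24*l^2 + l*(-4*m - 4)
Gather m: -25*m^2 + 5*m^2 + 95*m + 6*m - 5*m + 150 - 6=-20*m^2 + 96*m + 144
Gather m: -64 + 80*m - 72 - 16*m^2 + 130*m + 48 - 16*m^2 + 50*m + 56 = -32*m^2 + 260*m - 32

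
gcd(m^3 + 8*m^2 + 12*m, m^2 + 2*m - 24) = m + 6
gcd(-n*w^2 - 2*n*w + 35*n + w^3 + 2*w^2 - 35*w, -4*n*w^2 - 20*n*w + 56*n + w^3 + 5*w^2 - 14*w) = w + 7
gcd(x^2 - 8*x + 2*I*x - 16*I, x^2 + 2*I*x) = x + 2*I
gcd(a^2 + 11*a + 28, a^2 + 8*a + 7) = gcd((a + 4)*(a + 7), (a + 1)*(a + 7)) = a + 7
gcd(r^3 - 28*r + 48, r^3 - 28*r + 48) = r^3 - 28*r + 48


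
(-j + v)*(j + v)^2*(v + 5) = -j^3*v - 5*j^3 - j^2*v^2 - 5*j^2*v + j*v^3 + 5*j*v^2 + v^4 + 5*v^3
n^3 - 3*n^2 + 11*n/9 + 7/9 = (n - 7/3)*(n - 1)*(n + 1/3)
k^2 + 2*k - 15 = (k - 3)*(k + 5)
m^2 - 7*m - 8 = (m - 8)*(m + 1)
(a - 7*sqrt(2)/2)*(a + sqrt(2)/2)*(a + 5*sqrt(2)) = a^3 + 2*sqrt(2)*a^2 - 67*a/2 - 35*sqrt(2)/2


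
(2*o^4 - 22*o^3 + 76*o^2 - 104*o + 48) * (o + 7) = 2*o^5 - 8*o^4 - 78*o^3 + 428*o^2 - 680*o + 336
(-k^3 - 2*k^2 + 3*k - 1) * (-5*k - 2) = 5*k^4 + 12*k^3 - 11*k^2 - k + 2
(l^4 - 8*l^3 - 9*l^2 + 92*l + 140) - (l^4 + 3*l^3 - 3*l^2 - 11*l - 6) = -11*l^3 - 6*l^2 + 103*l + 146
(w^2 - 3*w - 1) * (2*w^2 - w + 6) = 2*w^4 - 7*w^3 + 7*w^2 - 17*w - 6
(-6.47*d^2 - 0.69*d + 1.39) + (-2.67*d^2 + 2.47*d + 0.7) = -9.14*d^2 + 1.78*d + 2.09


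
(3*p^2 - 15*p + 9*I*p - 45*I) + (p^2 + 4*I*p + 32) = 4*p^2 - 15*p + 13*I*p + 32 - 45*I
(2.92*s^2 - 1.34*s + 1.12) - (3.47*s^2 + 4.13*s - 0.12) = -0.55*s^2 - 5.47*s + 1.24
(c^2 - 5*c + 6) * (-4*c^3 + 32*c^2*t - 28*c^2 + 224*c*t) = -4*c^5 + 32*c^4*t - 8*c^4 + 64*c^3*t + 116*c^3 - 928*c^2*t - 168*c^2 + 1344*c*t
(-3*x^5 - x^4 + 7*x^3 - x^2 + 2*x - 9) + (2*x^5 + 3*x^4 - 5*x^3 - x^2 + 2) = -x^5 + 2*x^4 + 2*x^3 - 2*x^2 + 2*x - 7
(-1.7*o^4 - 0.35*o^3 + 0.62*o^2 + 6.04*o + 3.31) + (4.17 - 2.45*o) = -1.7*o^4 - 0.35*o^3 + 0.62*o^2 + 3.59*o + 7.48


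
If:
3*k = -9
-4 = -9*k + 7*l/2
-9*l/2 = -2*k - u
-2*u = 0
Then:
No Solution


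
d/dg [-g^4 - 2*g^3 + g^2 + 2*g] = -4*g^3 - 6*g^2 + 2*g + 2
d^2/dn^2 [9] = 0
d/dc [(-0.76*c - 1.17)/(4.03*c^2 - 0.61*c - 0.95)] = (3.0628*c^2 + 9.4302*c + 0.00830000000000009)/(16.2409*c^4 - 4.9166*c^3 - 7.2849*c^2 + 1.159*c + 0.9025)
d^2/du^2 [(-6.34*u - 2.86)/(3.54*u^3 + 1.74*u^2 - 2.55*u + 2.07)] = (-476.702064*u^5 - 664.395696*u^4 - 434.715624*u^3 + 660.448728*u^2 + 338.89644*u - 83.523384)/(44.361864*u^9 + 65.414952*u^8 - 63.713628*u^7 - 11.15262*u^6 + 122.397642*u^5 - 59.370894*u^4 - 26.183277*u^3 + 62.747703*u^2 - 32.779485*u + 8.869743)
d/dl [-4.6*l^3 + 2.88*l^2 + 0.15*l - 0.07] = -13.8*l^2 + 5.76*l + 0.15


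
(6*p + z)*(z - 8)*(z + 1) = 6*p*z^2 - 42*p*z - 48*p + z^3 - 7*z^2 - 8*z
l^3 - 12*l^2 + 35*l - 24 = (l - 8)*(l - 3)*(l - 1)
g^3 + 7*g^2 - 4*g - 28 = (g - 2)*(g + 2)*(g + 7)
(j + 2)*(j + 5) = j^2 + 7*j + 10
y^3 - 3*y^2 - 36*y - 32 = (y - 8)*(y + 1)*(y + 4)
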